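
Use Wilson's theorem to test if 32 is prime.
(31)! mod 32 = 0. Since 0 ≢ -1 (mod 32), 32 is not prime.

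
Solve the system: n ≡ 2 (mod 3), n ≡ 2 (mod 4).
M = 3 × 4 = 12. M₁ = 4, y₁ ≡ 1 (mod 3). M₂ = 3, y₂ ≡ 3 (mod 4). n = 2×4×1 + 2×3×3 ≡ 2 (mod 12)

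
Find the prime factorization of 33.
3 × 11

Divide by primes starting from smallest:
33 ÷ 3 = 11
11 ÷ 11 = 1

33 = 3 × 11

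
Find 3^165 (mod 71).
Using Fermat: 3^{70} ≡ 1 (mod 71). 165 ≡ 25 (mod 70). So 3^{165} ≡ 3^{25} ≡ 37 (mod 71)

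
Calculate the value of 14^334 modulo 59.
Using Fermat: 14^{58} ≡ 1 (mod 59). 334 ≡ 44 (mod 58). So 14^{334} ≡ 14^{44} ≡ 35 (mod 59)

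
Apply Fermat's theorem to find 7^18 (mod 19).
By Fermat's Little Theorem, 7^{18} ≡ 1 (mod 19) since 19 is prime and gcd(7, 19) = 1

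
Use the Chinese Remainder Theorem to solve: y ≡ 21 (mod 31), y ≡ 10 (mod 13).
114

Using the Chinese Remainder Theorem:
M = product of moduli = 403
For equation 1: M_1 = 13, 13 ≡ 13 (mod 31), inverse of 13 mod 31 is 12 (check: 13 × 12 = 156 ≡ 1 (mod 31))
For equation 2: M_2 = 31, 31 ≡ 5 (mod 13), inverse of 31 mod 13 is 8 (check: 5 × 8 = 40 ≡ 1 (mod 13))
Combine: y ≡ Σ r_i×M_i×(M_i⁻¹ mod m_i) = 21×13×12 + 10×31×8 = 3276 + 2480 = 5756
5756 mod 403 = 114
y ≡ 114 (mod 403)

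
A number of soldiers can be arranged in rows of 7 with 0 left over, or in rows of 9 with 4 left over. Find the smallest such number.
M = 7 × 9 = 63. M₁ = 9, y₁ ≡ 4 (mod 7). M₂ = 7, y₂ ≡ 4 (mod 9). m = 0×9×4 + 4×7×4 ≡ 49 (mod 63). The smallest positive such number is 49.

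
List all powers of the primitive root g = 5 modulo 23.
g^1, g^2, ..., g^{22} mod 23: {5, 2, 10, 4, 20, 8, 17, 16, 11, 9, 22, 18, 21, 13, 19, 3, 15, 6, 7, 12, 14, 1}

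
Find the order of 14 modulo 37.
Powers of 14 mod 37: 14^1≡14, 14^2≡11, 14^3≡6, 14^4≡10, 14^5≡29, 14^6≡36, 14^7≡23, 14^8≡26, 14^9≡31, 14^10≡27, 14^11≡8, 14^12≡1. Order = 12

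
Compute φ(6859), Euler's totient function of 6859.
6498

Prime factorization: 6859 = 19^3
Using the formula φ(n) = n × Π(1 - 1/p) for each prime factor p:
φ(6859) = 6859 × (1 - 1/19)
φ(6859) = 6498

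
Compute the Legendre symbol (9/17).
(9/17) = 9^{8} mod 17 = 1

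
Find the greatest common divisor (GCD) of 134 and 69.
1

Using the Euclidean algorithm:
134 = 1 × 69 + 65
69 = 1 × 65 + 4
65 = 16 × 4 + 1
4 = 4 × 1 + 0

GCD(134, 69) = 1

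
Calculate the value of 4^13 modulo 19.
Using repeated squaring. 13 = 8 + 4 + 1 (binary 1101). Repeated squaring mod 19: 4^1 ≡ 4; 4^2 ≡ 4² = 16 ≡ 16; 4^4 ≡ 16² = 256 ≡ 9; 4^8 ≡ 9² = 81 ≡ 5. Multiply: 4^13 = 4^8 × 4^4 × 4^1 ≡ 5 × 9 × 4 (mod 19): 5 × 9 = 45 ≡ 7; 7 × 4 = 28 ≡ 9. So 4^13 ≡ 9 (mod 19).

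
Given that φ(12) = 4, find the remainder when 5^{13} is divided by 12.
By Euler: 5^{4} ≡ 1 (mod 12) since gcd(5, 12) = 1. 13 = 3×4 + 1. So 5^{13} ≡ 5^{1} ≡ 5 (mod 12)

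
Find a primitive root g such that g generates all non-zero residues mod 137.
p - 1 = 136 has prime divisors 2, 17. h is a primitive root mod 137 iff h^(136/q) ≢ 1 (mod 137) for each such q.
h = 2: 2^68 ≡ 1, 2^8 ≡ 119 (mod 137); 2^68 ≡ 1, so not a primitive root.
h = 3: 3^68 ≡ 136, 3^8 ≡ 122 (mod 137); none is 1, so 3 has order 136 and is a primitive root.
The smallest primitive root mod 137 is g = 3.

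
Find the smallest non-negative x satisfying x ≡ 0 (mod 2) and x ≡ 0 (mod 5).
M = 2 × 5 = 10. M₁ = 5, y₁ ≡ 1 (mod 2). M₂ = 2, y₂ ≡ 3 (mod 5). x = 0×5×1 + 0×2×3 ≡ 0 (mod 10)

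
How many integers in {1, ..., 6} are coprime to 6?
2

Prime factorization: 6 = 2 × 3
Using the formula φ(n) = n × Π(1 - 1/p) for each prime factor p:
φ(6) = 6 × (1 - 1/2) × (1 - 1/3)
φ(6) = 2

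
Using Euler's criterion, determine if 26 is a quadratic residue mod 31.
By Euler's criterion: 26^{15} ≡ 30 (mod 31). Since this equals -1 (≡ 30), 26 is not a QR.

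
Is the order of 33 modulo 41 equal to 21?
No, the actual order is 20, not 21.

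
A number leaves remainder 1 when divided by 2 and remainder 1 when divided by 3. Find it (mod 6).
M = 2 × 3 = 6. M₁ = 3, y₁ ≡ 1 (mod 2). M₂ = 2, y₂ ≡ 2 (mod 3). m = 1×3×1 + 1×2×2 ≡ 1 (mod 6)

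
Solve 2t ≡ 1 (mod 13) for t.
7

Using Extended Euclidean Algorithm:
gcd(2, 13) = 1
Bezout coefficients: 2 × -6 + 13 × 1 = 1
So 2 × -6 ≡ 1 (mod 13)
The inverse is -6 mod 13 = 7
Verification: 2 × 7 = 14 = 1 × 13 + 1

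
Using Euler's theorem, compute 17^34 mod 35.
By Euler: 17^{24} ≡ 1 (mod 35) since gcd(17, 35) = 1. 34 = 1×24 + 10. So 17^{34} ≡ 17^{10} ≡ 4 (mod 35)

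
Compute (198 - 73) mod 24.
5

(198 - 73) = 125
125 mod 24 = 5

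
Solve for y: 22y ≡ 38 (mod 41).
39

Since gcd(22, 41) = 1 divides 38, a solution exists.
Multiply both sides by the inverse of 22 mod 41:
  22^(-1) mod 41 = 28
  x ≡ 28 × 38 ≡ 1064 ≡ 39 (mod 41)
Verification: 22 × 39 = 858 = 20 × 41 + 38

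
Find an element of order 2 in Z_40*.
9 has order 2 mod 40 since 9^{2} ≡ 1 (mod 40) and no smaller power works.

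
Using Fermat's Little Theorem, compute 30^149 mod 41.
By Fermat: 30^{40} ≡ 1 (mod 41). 149 = 3×40 + 29. So 30^{149} ≡ 30^{29} ≡ 12 (mod 41)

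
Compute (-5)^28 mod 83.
Using repeated squaring. (-5) ≡ 78 (mod 83). 28 = 16 + 8 + 4 (binary 11100). Repeated squaring mod 83: 78^1 ≡ 78; 78^2 ≡ 78² = 6084 ≡ 25; 78^4 ≡ 25² = 625 ≡ 44; 78^8 ≡ 44² = 1936 ≡ 27; 78^16 ≡ 27² = 729 ≡ 65. Multiply: (-5)^28 ≡ 78^16 × 78^8 × 78^4 ≡ 65 × 27 × 44 (mod 83): 65 × 27 = 1755 ≡ 12; 12 × 44 = 528 ≡ 30. So (-5)^28 ≡ 30 (mod 83).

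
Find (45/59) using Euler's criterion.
(45/59) = 45^{29} mod 59 = 1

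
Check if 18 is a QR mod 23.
By Euler's criterion: 18^{11} ≡ 1 (mod 23). Since this equals 1, 18 is a QR.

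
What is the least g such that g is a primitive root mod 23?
p - 1 = 22 has prime divisors 2, 11. h is a primitive root mod 23 iff h^(22/q) ≢ 1 (mod 23) for each such q.
h = 2: 2^11 ≡ 1, 2^2 ≡ 4 (mod 23); 2^11 ≡ 1, so not a primitive root.
h = 3: 3^11 ≡ 1, 3^2 ≡ 9 (mod 23); 3^11 ≡ 1, so not a primitive root.
h = 4: 4^11 ≡ 1, 4^2 ≡ 16 (mod 23); 4^11 ≡ 1, so not a primitive root.
h = 5: 5^11 ≡ 22, 5^2 ≡ 2 (mod 23); none is 1, so 5 has order 22 and is a primitive root.
The smallest primitive root mod 23 is g = 5.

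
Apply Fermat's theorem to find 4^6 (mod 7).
By Fermat's Little Theorem, 4^{6} ≡ 1 (mod 7) since 7 is prime and gcd(4, 7) = 1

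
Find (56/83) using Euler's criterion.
(56/83) = 56^{41} mod 83 = -1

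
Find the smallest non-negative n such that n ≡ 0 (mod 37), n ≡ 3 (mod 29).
148

Using the Chinese Remainder Theorem:
M = product of moduli = 1073
For equation 1: M_1 = 29, 29 ≡ 29 (mod 37), inverse of 29 mod 37 is 23 (check: 29 × 23 = 667 ≡ 1 (mod 37))
For equation 2: M_2 = 37, 37 ≡ 8 (mod 29), inverse of 37 mod 29 is 11 (check: 8 × 11 = 88 ≡ 1 (mod 29))
Combine: n ≡ Σ r_i×M_i×(M_i⁻¹ mod m_i) = 0×29×23 + 3×37×11 = 0 + 1221 = 1221
1221 mod 1073 = 148
n ≡ 148 (mod 1073)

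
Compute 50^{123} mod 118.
102

Using successive squaring:
Binary expansion of 123: 1111011
Powers of 50 mod 118 (each is the square of the previous):
  50^1 ≡ 50 (mod 118)
  50^2 ≡ 50² = 2500 ≡ 22 (mod 118)
  50^4 ≡ 22² = 484 ≡ 12 (mod 118)
  50^8 ≡ 12² = 144 ≡ 26 (mod 118)
  50^16 ≡ 26² = 676 ≡ 86 (mod 118)
  50^32 ≡ 86² = 7396 ≡ 80 (mod 118)
  50^64 ≡ 80² = 6400 ≡ 28 (mod 118)
123 = 64 + 32 + 16 + 8 + 2 + 1, so 50^123 = 50^64 × 50^32 × 50^16 × 50^8 × 50^2 × 50^1 ≡ 28 × 80 × 86 × 26 × 22 × 50 (mod 118)
Multiplying step by step:
  28 × 80 = 2240 ≡ 116 (mod 118)
  116 × 86 = 9976 ≡ 64 (mod 118)
  64 × 26 = 1664 ≡ 12 (mod 118)
  12 × 22 = 264 ≡ 28 (mod 118)
  28 × 50 = 1400 ≡ 102 (mod 118)
Result: 50^123 ≡ 102 (mod 118)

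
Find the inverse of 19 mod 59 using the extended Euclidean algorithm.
Extended GCD: 19(28) + 59(-9) = 1. So 19^(-1) ≡ 28 ≡ 28 (mod 59). Verify: 19 × 28 = 532 ≡ 1 (mod 59)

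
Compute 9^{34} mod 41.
40

Using successive squaring:
Binary expansion of 34: 100010
Powers of 9 mod 41 (each is the square of the previous):
  9^1 ≡ 9 (mod 41)
  9^2 ≡ 9² = 81 ≡ 40 (mod 41)
  9^4 ≡ 40² = 1600 ≡ 1 (mod 41)
  9^8 ≡ 1² = 1 ≡ 1 (mod 41)
  9^16 ≡ 1² = 1 ≡ 1 (mod 41)
  9^32 ≡ 1² = 1 ≡ 1 (mod 41)
34 = 32 + 2, so 9^34 = 9^32 × 9^2 ≡ 1 × 40 (mod 41)
Multiplying step by step:
  1 × 40 = 40 ≡ 40 (mod 41)
Result: 9^34 ≡ 40 (mod 41)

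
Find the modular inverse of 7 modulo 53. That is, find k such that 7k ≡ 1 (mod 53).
38

Using Extended Euclidean Algorithm:
gcd(7, 53) = 1
Bezout coefficients: 7 × -15 + 53 × 2 = 1
So 7 × -15 ≡ 1 (mod 53)
The inverse is -15 mod 53 = 38
Verification: 7 × 38 = 266 = 5 × 53 + 1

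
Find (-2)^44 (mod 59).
Using repeated squaring. (-2) ≡ 57 (mod 59). 44 = 32 + 8 + 4 (binary 101100). Repeated squaring mod 59: 57^1 ≡ 57; 57^2 ≡ 57² = 3249 ≡ 4; 57^4 ≡ 4² = 16 ≡ 16; 57^8 ≡ 16² = 256 ≡ 20; 57^16 ≡ 20² = 400 ≡ 46; 57^32 ≡ 46² = 2116 ≡ 51. Multiply: (-2)^44 ≡ 57^32 × 57^8 × 57^4 ≡ 51 × 20 × 16 (mod 59): 51 × 20 = 1020 ≡ 17; 17 × 16 = 272 ≡ 36. So (-2)^44 ≡ 36 (mod 59).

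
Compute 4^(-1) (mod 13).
10

Using Extended Euclidean Algorithm:
gcd(4, 13) = 1
Bezout coefficients: 4 × -3 + 13 × 1 = 1
So 4 × -3 ≡ 1 (mod 13)
The inverse is -3 mod 13 = 10
Verification: 4 × 10 = 40 = 3 × 13 + 1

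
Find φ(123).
80

Prime factorization: 123 = 3 × 41
Using the formula φ(n) = n × Π(1 - 1/p) for each prime factor p:
φ(123) = 123 × (1 - 1/3) × (1 - 1/41)
φ(123) = 80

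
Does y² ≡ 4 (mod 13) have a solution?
By Euler's criterion: 4^{6} ≡ 1 (mod 13). Since this equals 1, 4 is a QR.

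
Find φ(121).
110

Prime factorization: 121 = 11^2
Using the formula φ(n) = n × Π(1 - 1/p) for each prime factor p:
φ(121) = 121 × (1 - 1/11)
φ(121) = 110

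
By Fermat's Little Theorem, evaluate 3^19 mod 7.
By Fermat: 3^{6} ≡ 1 (mod 7). 19 = 3×6 + 1. So 3^{19} ≡ 3^{1} ≡ 3 (mod 7)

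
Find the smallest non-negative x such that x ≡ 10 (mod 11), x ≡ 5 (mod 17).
175

Using the Chinese Remainder Theorem:
M = product of moduli = 187
For equation 1: M_1 = 17, 17 ≡ 6 (mod 11), inverse of 17 mod 11 is 2 (check: 6 × 2 = 12 ≡ 1 (mod 11))
For equation 2: M_2 = 11, 11 ≡ 11 (mod 17), inverse of 11 mod 17 is 14 (check: 11 × 14 = 154 ≡ 1 (mod 17))
Combine: x ≡ Σ r_i×M_i×(M_i⁻¹ mod m_i) = 10×17×2 + 5×11×14 = 340 + 770 = 1110
1110 mod 187 = 175
x ≡ 175 (mod 187)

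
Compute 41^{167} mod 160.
121

Using successive squaring:
Binary expansion of 167: 10100111
Powers of 41 mod 160 (each is the square of the previous):
  41^1 ≡ 41 (mod 160)
  41^2 ≡ 41² = 1681 ≡ 81 (mod 160)
  41^4 ≡ 81² = 6561 ≡ 1 (mod 160)
  41^8 ≡ 1² = 1 ≡ 1 (mod 160)
  41^16 ≡ 1² = 1 ≡ 1 (mod 160)
  41^32 ≡ 1² = 1 ≡ 1 (mod 160)
  41^64 ≡ 1² = 1 ≡ 1 (mod 160)
  41^128 ≡ 1² = 1 ≡ 1 (mod 160)
167 = 128 + 32 + 4 + 2 + 1, so 41^167 = 41^128 × 41^32 × 41^4 × 41^2 × 41^1 ≡ 1 × 1 × 1 × 81 × 41 (mod 160)
Multiplying step by step:
  1 × 1 = 1 ≡ 1 (mod 160)
  1 × 1 = 1 ≡ 1 (mod 160)
  1 × 81 = 81 ≡ 81 (mod 160)
  81 × 41 = 3321 ≡ 121 (mod 160)
Result: 41^167 ≡ 121 (mod 160)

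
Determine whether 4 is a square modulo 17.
By Euler's criterion: 4^{8} ≡ 1 (mod 17). Since this equals 1, 4 is a QR.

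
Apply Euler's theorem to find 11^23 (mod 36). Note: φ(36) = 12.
By Euler: 11^{12} ≡ 1 (mod 36) since gcd(11, 36) = 1. 23 = 1×12 + 11. So 11^{23} ≡ 11^{11} ≡ 23 (mod 36)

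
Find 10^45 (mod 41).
Using Fermat: 10^{40} ≡ 1 (mod 41). 45 ≡ 5 (mod 40). So 10^{45} ≡ 10^{5} ≡ 1 (mod 41)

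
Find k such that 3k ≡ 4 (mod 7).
6

Since gcd(3, 7) = 1 divides 4, a solution exists.
Multiply both sides by the inverse of 3 mod 7:
  3^(-1) mod 7 = 5
  x ≡ 5 × 4 ≡ 20 ≡ 6 (mod 7)
Verification: 3 × 6 = 18 = 2 × 7 + 4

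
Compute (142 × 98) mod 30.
26

(142 × 98) = 13916
13916 mod 30 = 26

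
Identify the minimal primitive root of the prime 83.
p - 1 = 82 has prime divisors 2, 41. h is a primitive root mod 83 iff h^(82/q) ≢ 1 (mod 83) for each such q.
h = 2: 2^41 ≡ 82, 2^2 ≡ 4 (mod 83); none is 1, so 2 has order 82 and is a primitive root.
The smallest primitive root mod 83 is g = 2.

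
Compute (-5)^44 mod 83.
Using repeated squaring. (-5) ≡ 78 (mod 83). 44 = 32 + 8 + 4 (binary 101100). Repeated squaring mod 83: 78^1 ≡ 78; 78^2 ≡ 78² = 6084 ≡ 25; 78^4 ≡ 25² = 625 ≡ 44; 78^8 ≡ 44² = 1936 ≡ 27; 78^16 ≡ 27² = 729 ≡ 65; 78^32 ≡ 65² = 4225 ≡ 75. Multiply: (-5)^44 ≡ 78^32 × 78^8 × 78^4 ≡ 75 × 27 × 44 (mod 83): 75 × 27 = 2025 ≡ 33; 33 × 44 = 1452 ≡ 41. So (-5)^44 ≡ 41 (mod 83).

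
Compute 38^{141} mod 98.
62

Using successive squaring:
Binary expansion of 141: 10001101
Powers of 38 mod 98 (each is the square of the previous):
  38^1 ≡ 38 (mod 98)
  38^2 ≡ 38² = 1444 ≡ 72 (mod 98)
  38^4 ≡ 72² = 5184 ≡ 88 (mod 98)
  38^8 ≡ 88² = 7744 ≡ 2 (mod 98)
  38^16 ≡ 2² = 4 ≡ 4 (mod 98)
  38^32 ≡ 4² = 16 ≡ 16 (mod 98)
  38^64 ≡ 16² = 256 ≡ 60 (mod 98)
  38^128 ≡ 60² = 3600 ≡ 72 (mod 98)
141 = 128 + 8 + 4 + 1, so 38^141 = 38^128 × 38^8 × 38^4 × 38^1 ≡ 72 × 2 × 88 × 38 (mod 98)
Multiplying step by step:
  72 × 2 = 144 ≡ 46 (mod 98)
  46 × 88 = 4048 ≡ 30 (mod 98)
  30 × 38 = 1140 ≡ 62 (mod 98)
Result: 38^141 ≡ 62 (mod 98)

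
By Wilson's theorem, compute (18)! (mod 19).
By Wilson's theorem, (18)! ≡ -1 ≡ 18 (mod 19)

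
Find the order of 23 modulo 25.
Powers of 23 mod 25: 23^1≡23, 23^2≡4, 23^3≡17, 23^4≡16, 23^5≡18, 23^6≡14, 23^7≡22, 23^8≡6, 23^9≡13, 23^10≡24, 23^11≡2, 23^12≡21, 23^13≡8, 23^14≡9, 23^15≡7, 23^16≡11, 23^17≡3, 23^18≡19, 23^19≡12, 23^20≡1. Order = 20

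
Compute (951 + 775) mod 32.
30

(951 + 775) = 1726
1726 mod 32 = 30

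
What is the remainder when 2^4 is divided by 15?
4 = 4 (binary 100). Repeated squaring mod 15: 2^1 ≡ 2; 2^2 ≡ 2² = 4 ≡ 4; 2^4 ≡ 4² = 16 ≡ 1. So 2^4 ≡ 1 (mod 15).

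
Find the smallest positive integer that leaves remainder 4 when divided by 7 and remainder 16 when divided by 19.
M = 7 × 19 = 133. M₁ = 19, y₁ ≡ 3 (mod 7). M₂ = 7, y₂ ≡ 11 (mod 19). m = 4×19×3 + 16×7×11 ≡ 130 (mod 133). The smallest positive such number is 130.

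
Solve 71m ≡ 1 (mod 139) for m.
71^(-1) ≡ 47 (mod 139). Verification: 71 × 47 = 3337 ≡ 1 (mod 139)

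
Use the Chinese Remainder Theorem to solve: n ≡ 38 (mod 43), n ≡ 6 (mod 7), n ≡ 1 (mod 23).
2876

Using the Chinese Remainder Theorem:
M = product of moduli = 6923
For equation 1: M_1 = 161, 161 ≡ 32 (mod 43), inverse of 161 mod 43 is 39 (check: 32 × 39 = 1248 ≡ 1 (mod 43))
For equation 2: M_2 = 989, 989 ≡ 2 (mod 7), inverse of 989 mod 7 is 4 (check: 2 × 4 = 8 ≡ 1 (mod 7))
For equation 3: M_3 = 301, 301 ≡ 2 (mod 23), inverse of 301 mod 23 is 12 (check: 2 × 12 = 24 ≡ 1 (mod 23))
Combine: n ≡ Σ r_i×M_i×(M_i⁻¹ mod m_i) = 38×161×39 + 6×989×4 + 1×301×12 = 238602 + 23736 + 3612 = 265950
265950 mod 6923 = 2876
n ≡ 2876 (mod 6923)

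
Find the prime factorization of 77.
7 × 11

Divide by primes starting from smallest:
77 ÷ 7 = 11
11 ÷ 11 = 1

77 = 7 × 11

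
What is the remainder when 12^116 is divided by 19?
Using Fermat: 12^{18} ≡ 1 (mod 19). 116 ≡ 8 (mod 18). So 12^{116} ≡ 12^{8} ≡ 11 (mod 19)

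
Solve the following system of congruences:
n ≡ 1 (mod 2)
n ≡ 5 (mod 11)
5

Using the Chinese Remainder Theorem:
M = product of moduli = 22
For equation 1: M_1 = 11, 11 ≡ 1 (mod 2), inverse of 11 mod 2 is 1 (check: 1 × 1 = 1 ≡ 1 (mod 2))
For equation 2: M_2 = 2, 2 ≡ 2 (mod 11), inverse of 2 mod 11 is 6 (check: 2 × 6 = 12 ≡ 1 (mod 11))
Combine: n ≡ Σ r_i×M_i×(M_i⁻¹ mod m_i) = 1×11×1 + 5×2×6 = 11 + 60 = 71
71 mod 22 = 5
n ≡ 5 (mod 22)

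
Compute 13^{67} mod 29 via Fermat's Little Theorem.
4

By Fermat's Little Theorem, a^(p-1) ≡ 1 (mod p) for prime p and gcd(a, p) = 1
Here p = 29, so 13^28 ≡ 1 (mod 29)
We can reduce the exponent: 67 mod 28 = 11
So 13^67 ≡ 13^11 (mod 29)
Computing: 13^11 mod 29 = 4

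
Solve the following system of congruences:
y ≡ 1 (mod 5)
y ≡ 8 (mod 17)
76

Using the Chinese Remainder Theorem:
M = product of moduli = 85
For equation 1: M_1 = 17, 17 ≡ 2 (mod 5), inverse of 17 mod 5 is 3 (check: 2 × 3 = 6 ≡ 1 (mod 5))
For equation 2: M_2 = 5, 5 ≡ 5 (mod 17), inverse of 5 mod 17 is 7 (check: 5 × 7 = 35 ≡ 1 (mod 17))
Combine: y ≡ Σ r_i×M_i×(M_i⁻¹ mod m_i) = 1×17×3 + 8×5×7 = 51 + 280 = 331
331 mod 85 = 76
y ≡ 76 (mod 85)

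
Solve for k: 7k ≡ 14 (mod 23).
2

Since gcd(7, 23) = 1 divides 14, a solution exists.
Multiply both sides by the inverse of 7 mod 23:
  7^(-1) mod 23 = 10
  x ≡ 10 × 14 ≡ 140 ≡ 2 (mod 23)
Verification: 7 × 2 = 14 = 0 × 23 + 14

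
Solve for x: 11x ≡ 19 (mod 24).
17

Since gcd(11, 24) = 1 divides 19, a solution exists.
Multiply both sides by the inverse of 11 mod 24:
  11^(-1) mod 24 = 11
  x ≡ 11 × 19 ≡ 209 ≡ 17 (mod 24)
Verification: 11 × 17 = 187 = 7 × 24 + 19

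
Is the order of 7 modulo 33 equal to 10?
Yes, ord_33(7) = 10.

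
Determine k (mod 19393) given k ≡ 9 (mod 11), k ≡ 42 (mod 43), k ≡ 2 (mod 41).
13286

Using the Chinese Remainder Theorem:
M = product of moduli = 19393
For equation 1: M_1 = 1763, 1763 ≡ 3 (mod 11), inverse of 1763 mod 11 is 4 (check: 3 × 4 = 12 ≡ 1 (mod 11))
For equation 2: M_2 = 451, 451 ≡ 21 (mod 43), inverse of 451 mod 43 is 41 (check: 21 × 41 = 861 ≡ 1 (mod 43))
For equation 3: M_3 = 473, 473 ≡ 22 (mod 41), inverse of 473 mod 41 is 28 (check: 22 × 28 = 616 ≡ 1 (mod 41))
Combine: k ≡ Σ r_i×M_i×(M_i⁻¹ mod m_i) = 9×1763×4 + 42×451×41 + 2×473×28 = 63468 + 776622 + 26488 = 866578
866578 mod 19393 = 13286
k ≡ 13286 (mod 19393)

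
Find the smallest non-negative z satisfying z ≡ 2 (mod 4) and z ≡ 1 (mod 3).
M = 4 × 3 = 12. M₁ = 3, y₁ ≡ 3 (mod 4). M₂ = 4, y₂ ≡ 1 (mod 3). z = 2×3×3 + 1×4×1 ≡ 10 (mod 12)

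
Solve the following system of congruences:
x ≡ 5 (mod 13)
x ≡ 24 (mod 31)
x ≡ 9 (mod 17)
1760

Using the Chinese Remainder Theorem:
M = product of moduli = 6851
For equation 1: M_1 = 527, 527 ≡ 7 (mod 13), inverse of 527 mod 13 is 2 (check: 7 × 2 = 14 ≡ 1 (mod 13))
For equation 2: M_2 = 221, 221 ≡ 4 (mod 31), inverse of 221 mod 31 is 8 (check: 4 × 8 = 32 ≡ 1 (mod 31))
For equation 3: M_3 = 403, 403 ≡ 12 (mod 17), inverse of 403 mod 17 is 10 (check: 12 × 10 = 120 ≡ 1 (mod 17))
Combine: x ≡ Σ r_i×M_i×(M_i⁻¹ mod m_i) = 5×527×2 + 24×221×8 + 9×403×10 = 5270 + 42432 + 36270 = 83972
83972 mod 6851 = 1760
x ≡ 1760 (mod 6851)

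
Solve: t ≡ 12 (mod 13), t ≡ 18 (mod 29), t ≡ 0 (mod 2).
M = 13 × 29 × 2 = 754. M₁ = 58, y₁ ≡ 11 (mod 13). M₂ = 26, y₂ ≡ 19 (mod 29). M₃ = 377, y₃ ≡ 1 (mod 2). t = 12×58×11 + 18×26×19 + 0×377×1 ≡ 714 (mod 754)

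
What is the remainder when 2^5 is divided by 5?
5 = 4 + 1 (binary 101). Repeated squaring mod 5: 2^1 ≡ 2; 2^2 ≡ 2² = 4 ≡ 4; 2^4 ≡ 4² = 16 ≡ 1. Multiply: 2^5 = 2^4 × 2^1 ≡ 1 × 2 (mod 5): 1 × 2 = 2 ≡ 2. So 2^5 ≡ 2 (mod 5).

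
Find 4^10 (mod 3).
4 ≡ 1 (mod 3). 10 = 8 + 2 (binary 1010). Repeated squaring mod 3: 1^1 ≡ 1; 1^2 ≡ 1² = 1 ≡ 1; 1^4 ≡ 1² = 1 ≡ 1; 1^8 ≡ 1² = 1 ≡ 1. Multiply: 4^10 ≡ 1^8 × 1^2 ≡ 1 × 1 (mod 3): 1 × 1 = 1 ≡ 1. So 4^10 ≡ 1 (mod 3).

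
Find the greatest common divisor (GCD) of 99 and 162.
9

Using the Euclidean algorithm:
99 = 0 × 162 + 99
162 = 1 × 99 + 63
99 = 1 × 63 + 36
63 = 1 × 36 + 27
36 = 1 × 27 + 9
27 = 3 × 9 + 0

GCD(99, 162) = 9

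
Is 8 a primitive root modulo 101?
Yes

To verify, check if 8^(100/q) ≢ 1 (mod 101) for each prime divisor q of 100
Divisors of 100 = 100: [1, 2, 4, 5, 10, 20, 25, 50, 100]
  8^(100/2) = 8^50 ≡ 100 (mod 101)
  8^(100/5) = 8^20 ≡ 87 (mod 101)
Conclusion: 8 is a primitive root modulo 101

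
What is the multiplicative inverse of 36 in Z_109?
106

Using Extended Euclidean Algorithm:
gcd(36, 109) = 1
Bezout coefficients: 36 × -3 + 109 × 1 = 1
So 36 × -3 ≡ 1 (mod 109)
The inverse is -3 mod 109 = 106
Verification: 36 × 106 = 3816 = 35 × 109 + 1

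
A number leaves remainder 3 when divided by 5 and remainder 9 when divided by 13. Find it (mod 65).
M = 5 × 13 = 65. M₁ = 13, y₁ ≡ 2 (mod 5). M₂ = 5, y₂ ≡ 8 (mod 13). m = 3×13×2 + 9×5×8 ≡ 48 (mod 65)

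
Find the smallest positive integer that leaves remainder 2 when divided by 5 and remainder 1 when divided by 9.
M = 5 × 9 = 45. M₁ = 9, y₁ ≡ 4 (mod 5). M₂ = 5, y₂ ≡ 2 (mod 9). n = 2×9×4 + 1×5×2 ≡ 37 (mod 45). The smallest positive such number is 37.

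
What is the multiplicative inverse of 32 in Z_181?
32^(-1) ≡ 17 (mod 181). Verification: 32 × 17 = 544 ≡ 1 (mod 181)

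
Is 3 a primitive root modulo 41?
p - 1 = 40 has prime divisors 2, 5. Check 3^(40/q) mod 41 for each: 3^(40/2) = 3^20 ≡ 40, 3^(40/5) = 3^8 ≡ 1 (mod 41). Since 3^8 ≡ 1 (mod 41), the order of 3 divides 8 (in fact the order is 8) ≠ 40, so it is not a primitive root.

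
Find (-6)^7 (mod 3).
(-6) ≡ 0 (mod 3). 7 = 4 + 2 + 1 (binary 111). Repeated squaring mod 3: 0^1 ≡ 0; 0^2 ≡ 0² = 0 ≡ 0; 0^4 ≡ 0² = 0 ≡ 0. Multiply: (-6)^7 ≡ 0^4 × 0^2 × 0^1 ≡ 0 × 0 × 0 (mod 3): 0 × 0 = 0 ≡ 0; 0 × 0 = 0 ≡ 0. So (-6)^7 ≡ 0 (mod 3).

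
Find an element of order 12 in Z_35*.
23 has order 12 mod 35 since 23^{12} ≡ 1 (mod 35) and no smaller power works.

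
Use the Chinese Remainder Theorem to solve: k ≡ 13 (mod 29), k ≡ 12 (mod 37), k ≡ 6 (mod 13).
6857

Using the Chinese Remainder Theorem:
M = product of moduli = 13949
For equation 1: M_1 = 481, 481 ≡ 17 (mod 29), inverse of 481 mod 29 is 12 (check: 17 × 12 = 204 ≡ 1 (mod 29))
For equation 2: M_2 = 377, 377 ≡ 7 (mod 37), inverse of 377 mod 37 is 16 (check: 7 × 16 = 112 ≡ 1 (mod 37))
For equation 3: M_3 = 1073, 1073 ≡ 7 (mod 13), inverse of 1073 mod 13 is 2 (check: 7 × 2 = 14 ≡ 1 (mod 13))
Combine: k ≡ Σ r_i×M_i×(M_i⁻¹ mod m_i) = 13×481×12 + 12×377×16 + 6×1073×2 = 75036 + 72384 + 12876 = 160296
160296 mod 13949 = 6857
k ≡ 6857 (mod 13949)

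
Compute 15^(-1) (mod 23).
15^(-1) ≡ 20 (mod 23). Verification: 15 × 20 = 300 ≡ 1 (mod 23)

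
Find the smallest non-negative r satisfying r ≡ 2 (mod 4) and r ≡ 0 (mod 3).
M = 4 × 3 = 12. M₁ = 3, y₁ ≡ 3 (mod 4). M₂ = 4, y₂ ≡ 1 (mod 3). r = 2×3×3 + 0×4×1 ≡ 6 (mod 12)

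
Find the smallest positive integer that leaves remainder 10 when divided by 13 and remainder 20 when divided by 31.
M = 13 × 31 = 403. M₁ = 31, y₁ ≡ 8 (mod 13). M₂ = 13, y₂ ≡ 12 (mod 31). m = 10×31×8 + 20×13×12 ≡ 361 (mod 403). The smallest positive such number is 361.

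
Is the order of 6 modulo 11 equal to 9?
No, the actual order is 10, not 9.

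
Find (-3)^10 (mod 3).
(-3) ≡ 0 (mod 3). 10 = 8 + 2 (binary 1010). Repeated squaring mod 3: 0^1 ≡ 0; 0^2 ≡ 0² = 0 ≡ 0; 0^4 ≡ 0² = 0 ≡ 0; 0^8 ≡ 0² = 0 ≡ 0. Multiply: (-3)^10 ≡ 0^8 × 0^2 ≡ 0 × 0 (mod 3): 0 × 0 = 0 ≡ 0. So (-3)^10 ≡ 0 (mod 3).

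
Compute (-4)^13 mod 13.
Using Fermat: (-4)^{12} ≡ 1 (mod 13). 13 ≡ 1 (mod 12). So (-4)^{13} ≡ (-4)^{1} ≡ 9 (mod 13)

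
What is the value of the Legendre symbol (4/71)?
(4/71) = 4^{35} mod 71 = 1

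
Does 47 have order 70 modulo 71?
p - 1 = 70 has prime divisors 2, 5, 7. Check 47^(70/q) mod 71 for each: 47^(70/2) = 47^35 ≡ 70, 47^(70/5) = 47^14 ≡ 25, 47^(70/7) = 47^10 ≡ 37 (mod 71). None of these is 1, so 47 has order 70 = φ(71), so it is a primitive root mod 71.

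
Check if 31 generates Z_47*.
p - 1 = 46 has prime divisors 2, 23. Check 31^(46/q) mod 47 for each: 31^(46/2) = 31^23 ≡ 46, 31^(46/23) = 31^2 ≡ 21 (mod 47). None of these is 1, so 31 has order 46 = φ(47), so it is a primitive root mod 47.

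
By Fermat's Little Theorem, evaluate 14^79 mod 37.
By Fermat: 14^{36} ≡ 1 (mod 37). 79 = 2×36 + 7. So 14^{79} ≡ 14^{7} ≡ 23 (mod 37)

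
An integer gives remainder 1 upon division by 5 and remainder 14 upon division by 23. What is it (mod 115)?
M = 5 × 23 = 115. M₁ = 23, y₁ ≡ 2 (mod 5). M₂ = 5, y₂ ≡ 14 (mod 23). m = 1×23×2 + 14×5×14 ≡ 106 (mod 115). The smallest positive such number is 106.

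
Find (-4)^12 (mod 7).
Using Fermat: (-4)^{6} ≡ 1 (mod 7). 12 ≡ 0 (mod 6). So (-4)^{12} ≡ (-4)^{0} ≡ 1 (mod 7)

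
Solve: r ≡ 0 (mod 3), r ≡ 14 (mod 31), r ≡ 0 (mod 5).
M = 3 × 31 × 5 = 465. M₁ = 155, y₁ ≡ 2 (mod 3). M₂ = 15, y₂ ≡ 29 (mod 31). M₃ = 93, y₃ ≡ 2 (mod 5). r = 0×155×2 + 14×15×29 + 0×93×2 ≡ 45 (mod 465)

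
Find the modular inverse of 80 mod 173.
80^(-1) ≡ 93 (mod 173). Verification: 80 × 93 = 7440 ≡ 1 (mod 173)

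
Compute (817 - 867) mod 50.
0

(817 - 867) = -50
-50 mod 50 = 0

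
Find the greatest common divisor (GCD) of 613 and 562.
1

Using the Euclidean algorithm:
613 = 1 × 562 + 51
562 = 11 × 51 + 1
51 = 51 × 1 + 0

GCD(613, 562) = 1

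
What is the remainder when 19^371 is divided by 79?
Using Fermat: 19^{78} ≡ 1 (mod 79). 371 ≡ 59 (mod 78). So 19^{371} ≡ 19^{59} ≡ 16 (mod 79)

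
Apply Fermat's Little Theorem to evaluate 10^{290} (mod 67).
26

By Fermat's Little Theorem, a^(p-1) ≡ 1 (mod p) for prime p and gcd(a, p) = 1
Here p = 67, so 10^66 ≡ 1 (mod 67)
We can reduce the exponent: 290 mod 66 = 26
So 10^290 ≡ 10^26 (mod 67)
Computing: 10^26 mod 67 = 26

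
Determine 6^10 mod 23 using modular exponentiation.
10 = 8 + 2 (binary 1010). Repeated squaring mod 23: 6^1 ≡ 6; 6^2 ≡ 6² = 36 ≡ 13; 6^4 ≡ 13² = 169 ≡ 8; 6^8 ≡ 8² = 64 ≡ 18. Multiply: 6^10 = 6^8 × 6^2 ≡ 18 × 13 (mod 23): 18 × 13 = 234 ≡ 4. So 6^10 ≡ 4 (mod 23).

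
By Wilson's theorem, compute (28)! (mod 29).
By Wilson's theorem, (28)! ≡ -1 ≡ 28 (mod 29)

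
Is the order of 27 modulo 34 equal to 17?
No, the actual order is 16, not 17.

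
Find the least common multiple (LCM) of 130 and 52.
260

First find GCD(130, 52) using the Euclidean algorithm:
130 = 2 × 52 + 26
52 = 2 × 26 + 0
GCD(130, 52) = 26

LCM formula: LCM(a, b) = (a × b) / GCD(a, b)
LCM(130, 52) = (130 × 52) / 26
LCM(130, 52) = 6760 / 26
LCM(130, 52) = 260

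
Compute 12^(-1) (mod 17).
12^(-1) ≡ 10 (mod 17). Verification: 12 × 10 = 120 ≡ 1 (mod 17)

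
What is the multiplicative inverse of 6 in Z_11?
6^(-1) ≡ 2 (mod 11). Verification: 6 × 2 = 12 ≡ 1 (mod 11)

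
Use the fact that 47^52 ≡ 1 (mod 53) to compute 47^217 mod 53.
By Fermat: 47^{52} ≡ 1 (mod 53). 217 = 4×52 + 9. So 47^{217} ≡ 47^{9} ≡ 42 (mod 53)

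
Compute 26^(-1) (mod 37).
26^(-1) ≡ 10 (mod 37). Verification: 26 × 10 = 260 ≡ 1 (mod 37)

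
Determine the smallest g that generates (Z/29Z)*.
2

A primitive root g modulo p has order p-1 = 28
Prime divisors of 28: [2, 7]
g is a primitive root iff g^(28/q) ≢ 1 (mod 29) for each prime divisor q
Testing small values:
  g = 2: 2^14 ≡ 28, 2^4 ≡ 16 (mod 29) → none is 1, primitive root!
The smallest primitive root is 2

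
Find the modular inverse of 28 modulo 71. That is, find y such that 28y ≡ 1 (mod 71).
33

Using Extended Euclidean Algorithm:
gcd(28, 71) = 1
Bezout coefficients: 28 × 33 + 71 × -13 = 1
So 28 × 33 ≡ 1 (mod 71)
The inverse is 33 mod 71 = 33
Verification: 28 × 33 = 924 = 13 × 71 + 1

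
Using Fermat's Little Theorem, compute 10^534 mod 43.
By Fermat: 10^{42} ≡ 1 (mod 43). 534 ≡ 30 (mod 42). So 10^{534} ≡ 10^{30} ≡ 41 (mod 43)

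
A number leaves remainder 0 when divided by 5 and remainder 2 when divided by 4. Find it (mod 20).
M = 5 × 4 = 20. M₁ = 4, y₁ ≡ 4 (mod 5). M₂ = 5, y₂ ≡ 1 (mod 4). y = 0×4×4 + 2×5×1 ≡ 10 (mod 20)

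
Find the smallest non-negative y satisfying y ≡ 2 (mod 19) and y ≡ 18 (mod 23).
M = 19 × 23 = 437. M₁ = 23, y₁ ≡ 5 (mod 19). M₂ = 19, y₂ ≡ 17 (mod 23). y = 2×23×5 + 18×19×17 ≡ 363 (mod 437)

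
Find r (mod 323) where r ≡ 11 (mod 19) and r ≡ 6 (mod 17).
M = 19 × 17 = 323. M₁ = 17, y₁ ≡ 9 (mod 19). M₂ = 19, y₂ ≡ 9 (mod 17). r = 11×17×9 + 6×19×9 ≡ 125 (mod 323)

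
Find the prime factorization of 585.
3^2 × 5 × 13

Divide by primes starting from smallest:
585 ÷ 3 = 195
195 ÷ 3 = 65
65 ÷ 5 = 13
13 ÷ 13 = 1

585 = 3^2 × 5 × 13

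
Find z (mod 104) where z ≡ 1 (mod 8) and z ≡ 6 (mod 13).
M = 8 × 13 = 104. M₁ = 13, y₁ ≡ 5 (mod 8). M₂ = 8, y₂ ≡ 5 (mod 13). z = 1×13×5 + 6×8×5 ≡ 97 (mod 104)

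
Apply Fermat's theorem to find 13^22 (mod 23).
By Fermat's Little Theorem, 13^{22} ≡ 1 (mod 23) since 23 is prime and gcd(13, 23) = 1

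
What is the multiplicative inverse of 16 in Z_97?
91

Using Extended Euclidean Algorithm:
gcd(16, 97) = 1
Bezout coefficients: 16 × -6 + 97 × 1 = 1
So 16 × -6 ≡ 1 (mod 97)
The inverse is -6 mod 97 = 91
Verification: 16 × 91 = 1456 = 15 × 97 + 1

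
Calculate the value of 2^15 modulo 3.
Using Fermat: 2^{2} ≡ 1 (mod 3). 15 ≡ 1 (mod 2). So 2^{15} ≡ 2^{1} ≡ 2 (mod 3)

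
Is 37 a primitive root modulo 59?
Yes

To verify, check if 37^(58/q) ≢ 1 (mod 59) for each prime divisor q of 58
Divisors of 58 = 58: [1, 2, 29, 58]
  37^(58/2) = 37^29 ≡ 58 (mod 59)
  37^(58/29) = 37^2 ≡ 12 (mod 59)
Conclusion: 37 is a primitive root modulo 59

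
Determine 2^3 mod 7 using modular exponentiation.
3 = 2 + 1 (binary 11). Repeated squaring mod 7: 2^1 ≡ 2; 2^2 ≡ 2² = 4 ≡ 4. Multiply: 2^3 = 2^2 × 2^1 ≡ 4 × 2 (mod 7): 4 × 2 = 8 ≡ 1. So 2^3 ≡ 1 (mod 7).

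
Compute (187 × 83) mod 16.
1

(187 × 83) = 15521
15521 mod 16 = 1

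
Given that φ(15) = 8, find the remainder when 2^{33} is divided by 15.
By Euler: 2^{8} ≡ 1 (mod 15) since gcd(2, 15) = 1. 33 = 4×8 + 1. So 2^{33} ≡ 2^{1} ≡ 2 (mod 15)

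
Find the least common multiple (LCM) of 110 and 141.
15510

First find GCD(110, 141) using the Euclidean algorithm:
110 = 0 × 141 + 110
141 = 1 × 110 + 31
110 = 3 × 31 + 17
31 = 1 × 17 + 14
17 = 1 × 14 + 3
14 = 4 × 3 + 2
3 = 1 × 2 + 1
2 = 2 × 1 + 0
GCD(110, 141) = 1

LCM formula: LCM(a, b) = (a × b) / GCD(a, b)
LCM(110, 141) = (110 × 141) / 1
LCM(110, 141) = 15510 / 1
LCM(110, 141) = 15510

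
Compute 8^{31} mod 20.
12

Using successive squaring:
Binary expansion of 31: 11111
Powers of 8 mod 20 (each is the square of the previous):
  8^1 ≡ 8 (mod 20)
  8^2 ≡ 8² = 64 ≡ 4 (mod 20)
  8^4 ≡ 4² = 16 ≡ 16 (mod 20)
  8^8 ≡ 16² = 256 ≡ 16 (mod 20)
  8^16 ≡ 16² = 256 ≡ 16 (mod 20)
31 = 16 + 8 + 4 + 2 + 1, so 8^31 = 8^16 × 8^8 × 8^4 × 8^2 × 8^1 ≡ 16 × 16 × 16 × 4 × 8 (mod 20)
Multiplying step by step:
  16 × 16 = 256 ≡ 16 (mod 20)
  16 × 16 = 256 ≡ 16 (mod 20)
  16 × 4 = 64 ≡ 4 (mod 20)
  4 × 8 = 32 ≡ 12 (mod 20)
Result: 8^31 ≡ 12 (mod 20)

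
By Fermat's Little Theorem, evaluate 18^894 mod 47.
By Fermat: 18^{46} ≡ 1 (mod 47). 894 ≡ 20 (mod 46). So 18^{894} ≡ 18^{20} ≡ 12 (mod 47)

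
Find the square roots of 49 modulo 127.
The square roots of 49 mod 127 are 120 and 7. Verify: 120² = 14400 ≡ 49 (mod 127)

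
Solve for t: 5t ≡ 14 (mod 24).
22

Since gcd(5, 24) = 1 divides 14, a solution exists.
Multiply both sides by the inverse of 5 mod 24:
  5^(-1) mod 24 = 5
  x ≡ 5 × 14 ≡ 70 ≡ 22 (mod 24)
Verification: 5 × 22 = 110 = 4 × 24 + 14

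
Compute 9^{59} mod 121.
27

Using successive squaring:
Binary expansion of 59: 111011
Powers of 9 mod 121 (each is the square of the previous):
  9^1 ≡ 9 (mod 121)
  9^2 ≡ 9² = 81 ≡ 81 (mod 121)
  9^4 ≡ 81² = 6561 ≡ 27 (mod 121)
  9^8 ≡ 27² = 729 ≡ 3 (mod 121)
  9^16 ≡ 3² = 9 ≡ 9 (mod 121)
  9^32 ≡ 9² = 81 ≡ 81 (mod 121)
59 = 32 + 16 + 8 + 2 + 1, so 9^59 = 9^32 × 9^16 × 9^8 × 9^2 × 9^1 ≡ 81 × 9 × 3 × 81 × 9 (mod 121)
Multiplying step by step:
  81 × 9 = 729 ≡ 3 (mod 121)
  3 × 3 = 9 ≡ 9 (mod 121)
  9 × 81 = 729 ≡ 3 (mod 121)
  3 × 9 = 27 ≡ 27 (mod 121)
Result: 9^59 ≡ 27 (mod 121)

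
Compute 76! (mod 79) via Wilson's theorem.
(78)! = (76)! × (77) × (78) ≡ -1 (mod 79). So (76)! ≡ -1 × [(78)(77)]^(-1) ≡ 39 (mod 79)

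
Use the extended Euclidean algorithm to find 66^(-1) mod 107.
Extended GCD: 66(-47) + 107(29) = 1. So 66^(-1) ≡ 60 ≡ 60 (mod 107). Verify: 66 × 60 = 3960 ≡ 1 (mod 107)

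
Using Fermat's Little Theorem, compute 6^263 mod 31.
By Fermat: 6^{30} ≡ 1 (mod 31). 263 ≡ 23 (mod 30). So 6^{263} ≡ 6^{23} ≡ 26 (mod 31)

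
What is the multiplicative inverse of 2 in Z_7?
4

Using Extended Euclidean Algorithm:
gcd(2, 7) = 1
Bezout coefficients: 2 × -3 + 7 × 1 = 1
So 2 × -3 ≡ 1 (mod 7)
The inverse is -3 mod 7 = 4
Verification: 2 × 4 = 8 = 1 × 7 + 1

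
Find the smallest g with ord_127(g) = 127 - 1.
p - 1 = 126 has prime divisors 2, 3, 7. h is a primitive root mod 127 iff h^(126/q) ≢ 1 (mod 127) for each such q.
h = 2: 2^63 ≡ 1, 2^42 ≡ 1, 2^18 ≡ 16 (mod 127); 2^63 ≡ 1, so not a primitive root.
h = 3: 3^63 ≡ 126, 3^42 ≡ 107, 3^18 ≡ 4 (mod 127); none is 1, so 3 has order 126 and is a primitive root.
The smallest primitive root mod 127 is g = 3.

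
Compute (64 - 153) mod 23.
3

(64 - 153) = -89
-89 mod 23 = 3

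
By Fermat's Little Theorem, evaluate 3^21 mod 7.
By Fermat: 3^{6} ≡ 1 (mod 7). 21 = 3×6 + 3. So 3^{21} ≡ 3^{3} ≡ 6 (mod 7)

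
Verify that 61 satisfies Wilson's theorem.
(60)! mod 61 = 60. Since this equals -1 (mod 61), Wilson confirms 61 is prime.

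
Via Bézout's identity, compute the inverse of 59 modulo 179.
Extended GCD: 59(88) + 179(-29) = 1. So 59^(-1) ≡ 88 ≡ 88 (mod 179). Verify: 59 × 88 = 5192 ≡ 1 (mod 179)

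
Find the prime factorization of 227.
227

Divide by primes starting from smallest:
227 ÷ 227 = 1

227 = 227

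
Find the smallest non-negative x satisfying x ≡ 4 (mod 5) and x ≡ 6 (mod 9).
M = 5 × 9 = 45. M₁ = 9, y₁ ≡ 4 (mod 5). M₂ = 5, y₂ ≡ 2 (mod 9). x = 4×9×4 + 6×5×2 ≡ 24 (mod 45)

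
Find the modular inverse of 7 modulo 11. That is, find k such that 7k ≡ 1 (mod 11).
8

Using Extended Euclidean Algorithm:
gcd(7, 11) = 1
Bezout coefficients: 7 × -3 + 11 × 2 = 1
So 7 × -3 ≡ 1 (mod 11)
The inverse is -3 mod 11 = 8
Verification: 7 × 8 = 56 = 5 × 11 + 1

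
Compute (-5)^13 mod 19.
Using repeated squaring. (-5) ≡ 14 (mod 19). 13 = 8 + 4 + 1 (binary 1101). Repeated squaring mod 19: 14^1 ≡ 14; 14^2 ≡ 14² = 196 ≡ 6; 14^4 ≡ 6² = 36 ≡ 17; 14^8 ≡ 17² = 289 ≡ 4. Multiply: (-5)^13 ≡ 14^8 × 14^4 × 14^1 ≡ 4 × 17 × 14 (mod 19): 4 × 17 = 68 ≡ 11; 11 × 14 = 154 ≡ 2. So (-5)^13 ≡ 2 (mod 19).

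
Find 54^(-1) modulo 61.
26

Using Extended Euclidean Algorithm:
gcd(54, 61) = 1
Bezout coefficients: 54 × 26 + 61 × -23 = 1
So 54 × 26 ≡ 1 (mod 61)
The inverse is 26 mod 61 = 26
Verification: 54 × 26 = 1404 = 23 × 61 + 1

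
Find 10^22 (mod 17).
Using Fermat: 10^{16} ≡ 1 (mod 17). 22 ≡ 6 (mod 16). So 10^{22} ≡ 10^{6} ≡ 9 (mod 17)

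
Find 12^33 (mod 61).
Using repeated squaring. 33 = 32 + 1 (binary 100001). Repeated squaring mod 61: 12^1 ≡ 12; 12^2 ≡ 12² = 144 ≡ 22; 12^4 ≡ 22² = 484 ≡ 57; 12^8 ≡ 57² = 3249 ≡ 16; 12^16 ≡ 16² = 256 ≡ 12; 12^32 ≡ 12² = 144 ≡ 22. Multiply: 12^33 = 12^32 × 12^1 ≡ 22 × 12 (mod 61): 22 × 12 = 264 ≡ 20. So 12^33 ≡ 20 (mod 61).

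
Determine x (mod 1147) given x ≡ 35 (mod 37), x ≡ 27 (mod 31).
368

Using the Chinese Remainder Theorem:
M = product of moduli = 1147
For equation 1: M_1 = 31, 31 ≡ 31 (mod 37), inverse of 31 mod 37 is 6 (check: 31 × 6 = 186 ≡ 1 (mod 37))
For equation 2: M_2 = 37, 37 ≡ 6 (mod 31), inverse of 37 mod 31 is 26 (check: 6 × 26 = 156 ≡ 1 (mod 31))
Combine: x ≡ Σ r_i×M_i×(M_i⁻¹ mod m_i) = 35×31×6 + 27×37×26 = 6510 + 25974 = 32484
32484 mod 1147 = 368
x ≡ 368 (mod 1147)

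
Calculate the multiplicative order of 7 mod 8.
Powers of 7 mod 8: 7^1≡7, 7^2≡1. Order = 2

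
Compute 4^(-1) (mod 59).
4^(-1) ≡ 15 (mod 59). Verification: 4 × 15 = 60 ≡ 1 (mod 59)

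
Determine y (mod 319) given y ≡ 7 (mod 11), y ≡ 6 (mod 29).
238

Using the Chinese Remainder Theorem:
M = product of moduli = 319
For equation 1: M_1 = 29, 29 ≡ 7 (mod 11), inverse of 29 mod 11 is 8 (check: 7 × 8 = 56 ≡ 1 (mod 11))
For equation 2: M_2 = 11, 11 ≡ 11 (mod 29), inverse of 11 mod 29 is 8 (check: 11 × 8 = 88 ≡ 1 (mod 29))
Combine: y ≡ Σ r_i×M_i×(M_i⁻¹ mod m_i) = 7×29×8 + 6×11×8 = 1624 + 528 = 2152
2152 mod 319 = 238
y ≡ 238 (mod 319)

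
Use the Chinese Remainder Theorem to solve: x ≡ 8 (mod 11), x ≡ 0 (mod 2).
8

Using the Chinese Remainder Theorem:
M = product of moduli = 22
For equation 1: M_1 = 2, 2 ≡ 2 (mod 11), inverse of 2 mod 11 is 6 (check: 2 × 6 = 12 ≡ 1 (mod 11))
For equation 2: M_2 = 11, 11 ≡ 1 (mod 2), inverse of 11 mod 2 is 1 (check: 1 × 1 = 1 ≡ 1 (mod 2))
Combine: x ≡ Σ r_i×M_i×(M_i⁻¹ mod m_i) = 8×2×6 + 0×11×1 = 96 + 0 = 96
96 mod 22 = 8
x ≡ 8 (mod 22)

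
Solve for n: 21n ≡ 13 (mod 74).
57

Since gcd(21, 74) = 1 divides 13, a solution exists.
Multiply both sides by the inverse of 21 mod 74:
  21^(-1) mod 74 = 67
  x ≡ 67 × 13 ≡ 871 ≡ 57 (mod 74)
Verification: 21 × 57 = 1197 = 16 × 74 + 13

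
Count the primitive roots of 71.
24

The number of primitive roots modulo p is φ(p-1) = φ(70)
φ(70) = 24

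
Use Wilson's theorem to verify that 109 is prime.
(108)! mod 109 = 108. Since this equals -1 (mod 109), Wilson confirms 109 is prime.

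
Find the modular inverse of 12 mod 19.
12^(-1) ≡ 8 (mod 19). Verification: 12 × 8 = 96 ≡ 1 (mod 19)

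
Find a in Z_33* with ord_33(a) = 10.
2 has order 10 mod 33 since 2^{10} ≡ 1 (mod 33) and no smaller power works.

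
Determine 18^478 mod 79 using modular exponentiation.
Using Fermat: 18^{78} ≡ 1 (mod 79). 478 ≡ 10 (mod 78). So 18^{478} ≡ 18^{10} ≡ 62 (mod 79)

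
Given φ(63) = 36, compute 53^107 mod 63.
By Euler: 53^{36} ≡ 1 (mod 63) since gcd(53, 63) = 1. 107 = 2×36 + 35. So 53^{107} ≡ 53^{35} ≡ 44 (mod 63)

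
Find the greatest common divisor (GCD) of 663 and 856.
1

Using the Euclidean algorithm:
663 = 0 × 856 + 663
856 = 1 × 663 + 193
663 = 3 × 193 + 84
193 = 2 × 84 + 25
84 = 3 × 25 + 9
25 = 2 × 9 + 7
9 = 1 × 7 + 2
7 = 3 × 2 + 1
2 = 2 × 1 + 0

GCD(663, 856) = 1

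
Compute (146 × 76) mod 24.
8

(146 × 76) = 11096
11096 mod 24 = 8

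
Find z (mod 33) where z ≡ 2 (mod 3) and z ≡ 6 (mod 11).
M = 3 × 11 = 33. M₁ = 11, y₁ ≡ 2 (mod 3). M₂ = 3, y₂ ≡ 4 (mod 11). z = 2×11×2 + 6×3×4 ≡ 17 (mod 33)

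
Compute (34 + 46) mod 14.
10

(34 + 46) = 80
80 mod 14 = 10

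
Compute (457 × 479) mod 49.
20

(457 × 479) = 218903
218903 mod 49 = 20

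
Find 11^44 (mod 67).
Using repeated squaring. 44 = 32 + 8 + 4 (binary 101100). Repeated squaring mod 67: 11^1 ≡ 11; 11^2 ≡ 11² = 121 ≡ 54; 11^4 ≡ 54² = 2916 ≡ 35; 11^8 ≡ 35² = 1225 ≡ 19; 11^16 ≡ 19² = 361 ≡ 26; 11^32 ≡ 26² = 676 ≡ 6. Multiply: 11^44 = 11^32 × 11^8 × 11^4 ≡ 6 × 19 × 35 (mod 67): 6 × 19 = 114 ≡ 47; 47 × 35 = 1645 ≡ 37. So 11^44 ≡ 37 (mod 67).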